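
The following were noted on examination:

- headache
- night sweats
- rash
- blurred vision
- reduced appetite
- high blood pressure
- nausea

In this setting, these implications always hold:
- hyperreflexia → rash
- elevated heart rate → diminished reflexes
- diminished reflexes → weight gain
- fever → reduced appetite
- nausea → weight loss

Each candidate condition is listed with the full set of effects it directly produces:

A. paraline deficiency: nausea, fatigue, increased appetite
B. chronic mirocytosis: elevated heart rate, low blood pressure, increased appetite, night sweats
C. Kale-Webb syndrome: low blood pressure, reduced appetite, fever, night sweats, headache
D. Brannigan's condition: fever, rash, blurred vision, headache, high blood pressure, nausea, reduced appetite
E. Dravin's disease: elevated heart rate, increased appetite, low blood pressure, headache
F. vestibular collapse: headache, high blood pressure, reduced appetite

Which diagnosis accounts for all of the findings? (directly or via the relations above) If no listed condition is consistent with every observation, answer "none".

Per-candidate check:
(A) paraline deficiency — headache -; night sweats -; rash -; blurred vision -; reduced appetite -; high blood pressure -; nausea +
(B) chronic mirocytosis — headache -; night sweats +; rash -; blurred vision -; reduced appetite -; high blood pressure -; nausea -
(C) Kale-Webb syndrome — headache +; night sweats +; rash -; blurred vision -; reduced appetite +; high blood pressure -; nausea -
(D) Brannigan's condition — does not account for night sweats
(E) Dravin's disease — headache +; night sweats -; rash -; blurred vision -; reduced appetite -; high blood pressure -; nausea -
(F) vestibular collapse — does not account for night sweats, rash, blurred vision, nausea
Every candidate fails on at least one observation.

none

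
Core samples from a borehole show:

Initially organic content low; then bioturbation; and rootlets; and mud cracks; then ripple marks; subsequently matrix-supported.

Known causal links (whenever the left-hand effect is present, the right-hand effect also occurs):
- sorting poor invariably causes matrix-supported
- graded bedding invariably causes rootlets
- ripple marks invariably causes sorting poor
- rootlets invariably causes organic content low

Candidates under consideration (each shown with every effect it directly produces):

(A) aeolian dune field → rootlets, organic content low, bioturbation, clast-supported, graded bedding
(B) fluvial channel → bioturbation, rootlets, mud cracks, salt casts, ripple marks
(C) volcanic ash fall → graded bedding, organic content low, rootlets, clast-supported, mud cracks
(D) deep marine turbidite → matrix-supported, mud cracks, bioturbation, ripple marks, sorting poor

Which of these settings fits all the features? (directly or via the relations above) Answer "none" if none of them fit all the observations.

Per-candidate check:
(A) aeolian dune field — fails on mud cracks, ripple marks, matrix-supported (predicts clast-supported, not matrix-supported)
(B) fluvial channel — accounts for every observation (organic content low through rootlets → organic content low)
(C) volcanic ash fall — organic content low +; bioturbation -; rootlets +; mud cracks +; ripple marks -; matrix-supported -
(D) deep marine turbidite — organic content low -; bioturbation +; rootlets -; mud cracks +; ripple marks +; matrix-supported +
Only (B) is consistent with every observation.

B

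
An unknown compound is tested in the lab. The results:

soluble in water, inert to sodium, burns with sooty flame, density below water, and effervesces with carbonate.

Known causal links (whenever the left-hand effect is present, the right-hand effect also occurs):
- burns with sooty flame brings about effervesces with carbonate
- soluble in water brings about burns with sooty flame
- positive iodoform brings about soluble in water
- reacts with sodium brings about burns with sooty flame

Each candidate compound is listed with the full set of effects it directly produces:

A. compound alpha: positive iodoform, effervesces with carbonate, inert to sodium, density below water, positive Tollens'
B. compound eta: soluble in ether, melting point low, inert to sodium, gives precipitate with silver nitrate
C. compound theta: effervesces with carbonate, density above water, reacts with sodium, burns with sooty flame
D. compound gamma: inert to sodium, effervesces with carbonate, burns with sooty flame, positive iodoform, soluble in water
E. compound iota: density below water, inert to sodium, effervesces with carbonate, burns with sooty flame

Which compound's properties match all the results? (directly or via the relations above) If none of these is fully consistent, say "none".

A

For each candidate, compare predicted effects to what was observed:
(A) compound alpha — soluble in water ✓ (through positive iodoform → soluble in water); inert to sodium ✓; burns with sooty flame ✓ (through positive iodoform → soluble in water → burns with sooty flame); density below water ✓; effervesces with carbonate ✓
(B) compound eta — does not account for soluble in water, burns with sooty flame, density below water, effervesces with carbonate
(C) compound theta — soluble in water ✗; inert to sodium ✗; burns with sooty flame ✓; density below water ✗; effervesces with carbonate ✓
(D) compound gamma — soluble in water ✓; inert to sodium ✓; burns with sooty flame ✓; density below water ✗; effervesces with carbonate ✓
(E) compound iota — soluble in water ✗; inert to sodium ✓; burns with sooty flame ✓; density below water ✓; effervesces with carbonate ✓
Only (A) is consistent with every observation.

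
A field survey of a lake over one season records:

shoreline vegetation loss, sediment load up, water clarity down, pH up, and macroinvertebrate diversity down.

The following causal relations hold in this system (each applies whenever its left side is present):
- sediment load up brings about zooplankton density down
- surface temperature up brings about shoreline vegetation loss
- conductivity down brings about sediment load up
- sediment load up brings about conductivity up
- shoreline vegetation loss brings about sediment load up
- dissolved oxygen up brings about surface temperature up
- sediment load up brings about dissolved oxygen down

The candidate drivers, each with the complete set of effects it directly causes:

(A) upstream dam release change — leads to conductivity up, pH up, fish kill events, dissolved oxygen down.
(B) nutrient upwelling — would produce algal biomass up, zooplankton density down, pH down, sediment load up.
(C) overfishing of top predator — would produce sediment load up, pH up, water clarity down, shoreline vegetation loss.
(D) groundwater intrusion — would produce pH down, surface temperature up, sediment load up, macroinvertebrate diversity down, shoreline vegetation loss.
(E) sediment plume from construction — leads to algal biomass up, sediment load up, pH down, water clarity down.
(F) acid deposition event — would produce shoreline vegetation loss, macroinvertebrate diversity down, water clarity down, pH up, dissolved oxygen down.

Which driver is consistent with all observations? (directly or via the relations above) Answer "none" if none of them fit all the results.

F

Testing each hypothesis:
(A) upstream dam release change — shoreline vegetation loss -; sediment load up -; water clarity down -; pH up +; macroinvertebrate diversity down -
(B) nutrient upwelling — shoreline vegetation loss -; sediment load up +; water clarity down -; pH up -; macroinvertebrate diversity down -
(C) overfishing of top predator — does not account for macroinvertebrate diversity down
(D) groundwater intrusion — shoreline vegetation loss +; sediment load up +; water clarity down -; pH up -; macroinvertebrate diversity down +
(E) sediment plume from construction — shoreline vegetation loss -; sediment load up +; water clarity down +; pH up -; macroinvertebrate diversity down -
(F) acid deposition event — shoreline vegetation loss +; sediment load up + (through shoreline vegetation loss → sediment load up); water clarity down +; pH up +; macroinvertebrate diversity down +
Only (F) is consistent with every observation.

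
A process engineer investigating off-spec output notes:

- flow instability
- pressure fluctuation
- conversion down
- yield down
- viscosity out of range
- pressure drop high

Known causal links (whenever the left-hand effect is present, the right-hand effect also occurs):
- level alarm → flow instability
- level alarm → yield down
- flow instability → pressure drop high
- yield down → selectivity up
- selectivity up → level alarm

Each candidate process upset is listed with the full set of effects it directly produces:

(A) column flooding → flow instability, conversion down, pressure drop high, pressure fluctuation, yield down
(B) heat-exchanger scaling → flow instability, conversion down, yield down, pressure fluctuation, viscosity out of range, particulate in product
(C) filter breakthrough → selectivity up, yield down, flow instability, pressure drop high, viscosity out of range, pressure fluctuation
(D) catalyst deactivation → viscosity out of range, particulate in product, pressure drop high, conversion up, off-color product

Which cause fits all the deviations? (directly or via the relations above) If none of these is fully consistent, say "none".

B

Per-candidate check:
(A) column flooding — flow instability ✓; pressure fluctuation ✓; conversion down ✓; yield down ✓; viscosity out of range ✗; pressure drop high ✓
(B) heat-exchanger scaling — flow instability ✓; pressure fluctuation ✓; conversion down ✓; yield down ✓; viscosity out of range ✓; pressure drop high ✓ (through flow instability → pressure drop high)
(C) filter breakthrough — flow instability ✓; pressure fluctuation ✓; conversion down ✗; yield down ✓; viscosity out of range ✓; pressure drop high ✓
(D) catalyst deactivation — flow instability ✗; pressure fluctuation ✗; conversion down ✗; yield down ✗; viscosity out of range ✓; pressure drop high ✓
(B) is the only candidate with no mismatches.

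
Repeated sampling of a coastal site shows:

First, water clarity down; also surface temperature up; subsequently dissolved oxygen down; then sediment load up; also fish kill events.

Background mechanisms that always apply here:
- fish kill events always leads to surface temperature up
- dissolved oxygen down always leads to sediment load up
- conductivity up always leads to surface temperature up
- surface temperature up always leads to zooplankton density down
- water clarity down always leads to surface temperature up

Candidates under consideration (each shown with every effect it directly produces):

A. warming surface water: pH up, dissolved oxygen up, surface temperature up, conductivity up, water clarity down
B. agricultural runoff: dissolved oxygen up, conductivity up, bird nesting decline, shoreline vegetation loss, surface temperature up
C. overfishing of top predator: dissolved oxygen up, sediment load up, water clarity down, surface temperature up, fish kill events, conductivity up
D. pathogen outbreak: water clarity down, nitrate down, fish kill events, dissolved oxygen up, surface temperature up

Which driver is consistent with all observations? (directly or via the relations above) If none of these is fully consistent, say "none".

Testing each hypothesis:
(A) warming surface water — water clarity down yes; surface temperature up yes; dissolved oxygen down NO; sediment load up NO; fish kill events NO
(B) agricultural runoff — water clarity down NO; surface temperature up yes; dissolved oxygen down NO; sediment load up NO; fish kill events NO
(C) overfishing of top predator — water clarity down yes; surface temperature up yes; dissolved oxygen down NO; sediment load up yes; fish kill events yes
(D) pathogen outbreak — water clarity down yes; surface temperature up yes; dissolved oxygen down NO; sediment load up NO; fish kill events yes
No candidate is consistent with all observations.

none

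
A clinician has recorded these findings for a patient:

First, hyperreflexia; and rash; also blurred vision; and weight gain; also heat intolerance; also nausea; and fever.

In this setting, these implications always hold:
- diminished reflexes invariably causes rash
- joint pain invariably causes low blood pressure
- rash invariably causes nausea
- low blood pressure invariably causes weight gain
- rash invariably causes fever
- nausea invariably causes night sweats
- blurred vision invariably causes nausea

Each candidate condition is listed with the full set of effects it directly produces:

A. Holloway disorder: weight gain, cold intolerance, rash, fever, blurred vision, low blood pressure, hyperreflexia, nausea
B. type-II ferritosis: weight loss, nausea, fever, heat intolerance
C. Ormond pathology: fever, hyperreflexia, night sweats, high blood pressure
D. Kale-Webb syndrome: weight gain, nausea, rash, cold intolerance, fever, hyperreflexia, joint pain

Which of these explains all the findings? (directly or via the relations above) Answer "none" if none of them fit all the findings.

none

Checking each candidate against the observations:
(A) Holloway disorder — hyperreflexia ✓; rash ✓; blurred vision ✓; weight gain ✓; heat intolerance ✗; nausea ✓; fever ✓
(B) type-II ferritosis — fails on hyperreflexia, rash, blurred vision, weight gain (predicts weight loss, not weight gain)
(C) Ormond pathology — does not account for rash, blurred vision, weight gain, heat intolerance, nausea
(D) Kale-Webb syndrome — fails on blurred vision, heat intolerance (predicts cold intolerance, not heat intolerance)
None of the listed candidates fits everything.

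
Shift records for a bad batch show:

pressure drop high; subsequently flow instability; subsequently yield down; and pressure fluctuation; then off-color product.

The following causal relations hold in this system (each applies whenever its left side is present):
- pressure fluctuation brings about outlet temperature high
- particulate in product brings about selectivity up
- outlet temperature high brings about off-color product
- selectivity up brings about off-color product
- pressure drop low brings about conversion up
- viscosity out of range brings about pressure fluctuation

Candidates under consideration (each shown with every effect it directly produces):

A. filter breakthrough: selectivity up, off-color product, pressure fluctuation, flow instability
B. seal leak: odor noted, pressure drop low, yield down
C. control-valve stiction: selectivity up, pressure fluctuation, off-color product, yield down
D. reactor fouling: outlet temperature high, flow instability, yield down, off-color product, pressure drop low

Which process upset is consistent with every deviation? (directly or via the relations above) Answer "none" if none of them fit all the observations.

Checking each candidate against the observations:
(A) filter breakthrough — pressure drop high ✗; flow instability ✓; yield down ✗; pressure fluctuation ✓; off-color product ✓
(B) seal leak — pressure drop high ✗; flow instability ✗; yield down ✓; pressure fluctuation ✗; off-color product ✗
(C) control-valve stiction — does not account for pressure drop high, flow instability
(D) reactor fouling — pressure drop high ✗; flow instability ✓; yield down ✓; pressure fluctuation ✗; off-color product ✓
No candidate is consistent with all observations.

none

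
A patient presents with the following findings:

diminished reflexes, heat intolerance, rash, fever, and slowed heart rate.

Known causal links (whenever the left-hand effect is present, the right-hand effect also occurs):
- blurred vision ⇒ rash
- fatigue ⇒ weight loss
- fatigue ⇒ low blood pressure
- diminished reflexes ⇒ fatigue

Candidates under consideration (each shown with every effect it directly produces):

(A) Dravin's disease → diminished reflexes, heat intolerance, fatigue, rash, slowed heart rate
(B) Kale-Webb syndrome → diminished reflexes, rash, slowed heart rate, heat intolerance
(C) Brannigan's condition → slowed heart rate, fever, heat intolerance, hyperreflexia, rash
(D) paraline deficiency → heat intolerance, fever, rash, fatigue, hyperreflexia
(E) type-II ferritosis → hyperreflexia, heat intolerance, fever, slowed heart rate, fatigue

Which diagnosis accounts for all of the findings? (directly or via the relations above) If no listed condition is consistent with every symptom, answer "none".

Checking each candidate against the observations:
(A) Dravin's disease — does not account for fever
(B) Kale-Webb syndrome — does not account for fever
(C) Brannigan's condition — diminished reflexes NO; heat intolerance yes; rash yes; fever yes; slowed heart rate yes
(D) paraline deficiency — diminished reflexes NO; heat intolerance yes; rash yes; fever yes; slowed heart rate NO
(E) type-II ferritosis — fails on diminished reflexes, rash (predicts hyperreflexia, not diminished reflexes)
No candidate is consistent with all observations.

none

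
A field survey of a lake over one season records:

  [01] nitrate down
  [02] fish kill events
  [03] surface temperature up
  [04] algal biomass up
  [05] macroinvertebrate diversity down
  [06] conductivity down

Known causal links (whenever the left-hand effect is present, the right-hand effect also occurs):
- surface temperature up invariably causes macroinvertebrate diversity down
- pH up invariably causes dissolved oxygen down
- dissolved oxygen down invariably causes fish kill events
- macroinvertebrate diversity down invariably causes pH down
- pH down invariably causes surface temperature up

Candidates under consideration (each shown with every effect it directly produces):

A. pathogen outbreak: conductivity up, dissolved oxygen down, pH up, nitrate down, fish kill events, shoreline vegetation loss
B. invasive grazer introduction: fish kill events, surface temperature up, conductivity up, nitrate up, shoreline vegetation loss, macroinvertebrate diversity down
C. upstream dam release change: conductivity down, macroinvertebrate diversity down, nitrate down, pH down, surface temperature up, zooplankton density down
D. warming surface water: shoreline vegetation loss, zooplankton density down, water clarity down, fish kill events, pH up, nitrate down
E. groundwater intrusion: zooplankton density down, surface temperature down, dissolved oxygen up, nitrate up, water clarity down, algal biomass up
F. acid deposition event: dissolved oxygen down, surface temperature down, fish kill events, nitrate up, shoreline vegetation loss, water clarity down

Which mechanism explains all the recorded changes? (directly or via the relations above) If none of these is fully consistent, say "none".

Checking each candidate against the observations:
(A) pathogen outbreak — nitrate down yes; fish kill events yes; surface temperature up NO; algal biomass up NO; macroinvertebrate diversity down NO; conductivity down NO
(B) invasive grazer introduction — fails on nitrate down, algal biomass up, conductivity down (predicts nitrate up, not nitrate down; predicts conductivity up, not conductivity down)
(C) upstream dam release change — nitrate down yes; fish kill events NO; surface temperature up yes; algal biomass up NO; macroinvertebrate diversity down yes; conductivity down yes
(D) warming surface water — nitrate down yes; fish kill events yes; surface temperature up NO; algal biomass up NO; macroinvertebrate diversity down NO; conductivity down NO
(E) groundwater intrusion — nitrate down NO; fish kill events NO; surface temperature up NO; algal biomass up yes; macroinvertebrate diversity down NO; conductivity down NO
(F) acid deposition event — fails on nitrate down, surface temperature up, algal biomass up, macroinvertebrate diversity down, conductivity down (predicts nitrate up, not nitrate down; predicts surface temperature down, not surface temperature up)
Every candidate fails on at least one observation.

none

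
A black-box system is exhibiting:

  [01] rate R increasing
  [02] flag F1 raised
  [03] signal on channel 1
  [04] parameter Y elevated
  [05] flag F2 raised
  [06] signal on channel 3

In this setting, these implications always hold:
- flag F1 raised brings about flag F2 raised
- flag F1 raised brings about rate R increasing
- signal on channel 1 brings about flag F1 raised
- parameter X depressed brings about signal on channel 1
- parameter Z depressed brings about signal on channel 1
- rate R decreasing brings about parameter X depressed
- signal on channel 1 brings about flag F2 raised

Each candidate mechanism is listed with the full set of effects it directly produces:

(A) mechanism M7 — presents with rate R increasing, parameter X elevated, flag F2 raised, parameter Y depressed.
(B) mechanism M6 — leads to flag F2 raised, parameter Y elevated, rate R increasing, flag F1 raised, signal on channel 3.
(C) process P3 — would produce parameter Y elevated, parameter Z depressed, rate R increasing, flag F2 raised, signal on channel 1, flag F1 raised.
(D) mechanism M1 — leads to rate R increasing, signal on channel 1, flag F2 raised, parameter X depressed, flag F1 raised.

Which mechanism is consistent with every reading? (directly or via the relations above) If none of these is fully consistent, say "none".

For each candidate, compare predicted effects to what was observed:
(A) mechanism M7 — rate R increasing yes; flag F1 raised NO; signal on channel 1 NO; parameter Y elevated NO; flag F2 raised yes; signal on channel 3 NO
(B) mechanism M6 — rate R increasing yes; flag F1 raised yes; signal on channel 1 NO; parameter Y elevated yes; flag F2 raised yes; signal on channel 3 yes
(C) process P3 — rate R increasing yes; flag F1 raised yes; signal on channel 1 yes; parameter Y elevated yes; flag F2 raised yes; signal on channel 3 NO
(D) mechanism M1 — does not account for parameter Y elevated, signal on channel 3
Every candidate fails on at least one observation.

none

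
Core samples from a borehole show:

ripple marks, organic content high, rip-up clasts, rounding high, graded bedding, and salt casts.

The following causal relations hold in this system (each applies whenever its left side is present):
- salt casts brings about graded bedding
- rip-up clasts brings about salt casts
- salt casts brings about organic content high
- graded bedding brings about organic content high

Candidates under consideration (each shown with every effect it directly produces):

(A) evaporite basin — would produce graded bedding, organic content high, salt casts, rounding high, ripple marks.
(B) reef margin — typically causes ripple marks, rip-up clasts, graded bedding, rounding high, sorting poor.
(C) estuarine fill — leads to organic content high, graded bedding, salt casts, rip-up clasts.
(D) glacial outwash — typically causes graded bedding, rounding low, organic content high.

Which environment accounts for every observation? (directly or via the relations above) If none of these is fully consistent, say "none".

For each candidate, compare predicted effects to what was observed:
(A) evaporite basin — ripple marks +; organic content high +; rip-up clasts -; rounding high +; graded bedding +; salt casts +
(B) reef margin — ripple marks +; organic content high + (by graded bedding → organic content high); rip-up clasts +; rounding high +; graded bedding +; salt casts + (by rip-up clasts → salt casts)
(C) estuarine fill — ripple marks -; organic content high +; rip-up clasts +; rounding high -; graded bedding +; salt casts +
(D) glacial outwash — ripple marks -; organic content high +; rip-up clasts -; rounding high -; graded bedding +; salt casts -
(B) is the only candidate with no mismatches.

B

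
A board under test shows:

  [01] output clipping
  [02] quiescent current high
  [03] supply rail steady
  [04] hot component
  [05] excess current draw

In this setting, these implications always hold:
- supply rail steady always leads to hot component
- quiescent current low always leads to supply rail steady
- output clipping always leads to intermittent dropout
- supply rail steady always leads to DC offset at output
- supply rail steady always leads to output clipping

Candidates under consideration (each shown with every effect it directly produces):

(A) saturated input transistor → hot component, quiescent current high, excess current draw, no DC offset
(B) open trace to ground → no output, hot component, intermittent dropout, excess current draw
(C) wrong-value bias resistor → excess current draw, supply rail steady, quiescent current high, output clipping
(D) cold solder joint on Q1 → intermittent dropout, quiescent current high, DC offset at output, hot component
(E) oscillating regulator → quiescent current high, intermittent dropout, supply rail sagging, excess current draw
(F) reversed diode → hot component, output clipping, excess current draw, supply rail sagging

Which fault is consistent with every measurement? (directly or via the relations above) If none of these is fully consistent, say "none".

Testing each hypothesis:
(A) saturated input transistor — does not account for output clipping, supply rail steady
(B) open trace to ground — does not account for output clipping, quiescent current high, supply rail steady
(C) wrong-value bias resistor — output clipping yes; quiescent current high yes; supply rail steady yes; hot component yes (through supply rail steady → hot component); excess current draw yes
(D) cold solder joint on Q1 — does not account for output clipping, supply rail steady, excess current draw
(E) oscillating regulator — output clipping NO; quiescent current high yes; supply rail steady NO; hot component NO; excess current draw yes
(F) reversed diode — output clipping yes; quiescent current high NO; supply rail steady NO; hot component yes; excess current draw yes
(C) alone accounts for all the evidence.

C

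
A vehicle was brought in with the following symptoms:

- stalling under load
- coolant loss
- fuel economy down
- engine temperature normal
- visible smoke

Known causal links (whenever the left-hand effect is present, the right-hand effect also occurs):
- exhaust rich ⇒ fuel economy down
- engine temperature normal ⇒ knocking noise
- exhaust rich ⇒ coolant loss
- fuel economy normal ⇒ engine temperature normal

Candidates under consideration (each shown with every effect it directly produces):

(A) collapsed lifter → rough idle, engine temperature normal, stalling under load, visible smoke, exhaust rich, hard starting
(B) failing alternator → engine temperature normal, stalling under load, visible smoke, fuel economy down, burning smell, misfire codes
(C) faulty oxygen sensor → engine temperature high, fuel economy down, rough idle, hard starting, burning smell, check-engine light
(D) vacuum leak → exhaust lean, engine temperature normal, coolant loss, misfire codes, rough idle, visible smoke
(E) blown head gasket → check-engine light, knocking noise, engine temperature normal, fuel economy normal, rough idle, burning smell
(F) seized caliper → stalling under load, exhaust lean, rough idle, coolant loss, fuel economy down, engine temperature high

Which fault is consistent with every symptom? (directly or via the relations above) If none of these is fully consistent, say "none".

A

For each candidate, compare predicted effects to what was observed:
(A) collapsed lifter — stalling under load yes; coolant loss yes (by exhaust rich → coolant loss); fuel economy down yes (by exhaust rich → fuel economy down); engine temperature normal yes; visible smoke yes
(B) failing alternator — stalling under load yes; coolant loss NO; fuel economy down yes; engine temperature normal yes; visible smoke yes
(C) faulty oxygen sensor — fails on stalling under load, coolant loss, engine temperature normal, visible smoke (predicts engine temperature high, not engine temperature normal)
(D) vacuum leak — does not account for stalling under load, fuel economy down
(E) blown head gasket — fails on stalling under load, coolant loss, fuel economy down, visible smoke (predicts fuel economy normal, not fuel economy down)
(F) seized caliper — stalling under load yes; coolant loss yes; fuel economy down yes; engine temperature normal NO; visible smoke NO
(A) alone accounts for all the evidence.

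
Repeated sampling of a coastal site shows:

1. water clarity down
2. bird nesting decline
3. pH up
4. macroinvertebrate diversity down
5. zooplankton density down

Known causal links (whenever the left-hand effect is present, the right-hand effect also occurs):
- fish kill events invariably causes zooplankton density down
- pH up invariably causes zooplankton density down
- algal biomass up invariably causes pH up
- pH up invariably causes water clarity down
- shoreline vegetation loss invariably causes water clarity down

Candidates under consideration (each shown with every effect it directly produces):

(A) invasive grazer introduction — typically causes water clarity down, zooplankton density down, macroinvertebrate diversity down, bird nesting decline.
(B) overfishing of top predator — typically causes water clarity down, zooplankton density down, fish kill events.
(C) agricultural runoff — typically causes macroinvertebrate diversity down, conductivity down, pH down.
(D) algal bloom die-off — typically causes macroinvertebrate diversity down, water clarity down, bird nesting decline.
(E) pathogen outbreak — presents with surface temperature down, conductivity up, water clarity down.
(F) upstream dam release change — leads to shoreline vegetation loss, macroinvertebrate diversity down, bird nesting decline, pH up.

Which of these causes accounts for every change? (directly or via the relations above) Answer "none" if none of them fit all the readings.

F

Checking each candidate against the observations:
(A) invasive grazer introduction — does not account for pH up
(B) overfishing of top predator — water clarity down match; bird nesting decline miss; pH up miss; macroinvertebrate diversity down miss; zooplankton density down match
(C) agricultural runoff — water clarity down miss; bird nesting decline miss; pH up miss; macroinvertebrate diversity down match; zooplankton density down miss
(D) algal bloom die-off — does not account for pH up, zooplankton density down
(E) pathogen outbreak — water clarity down match; bird nesting decline miss; pH up miss; macroinvertebrate diversity down miss; zooplankton density down miss
(F) upstream dam release change — water clarity down match (by pH up → water clarity down); bird nesting decline match; pH up match; macroinvertebrate diversity down match; zooplankton density down match (by pH up → zooplankton density down)
(F) alone accounts for all the evidence.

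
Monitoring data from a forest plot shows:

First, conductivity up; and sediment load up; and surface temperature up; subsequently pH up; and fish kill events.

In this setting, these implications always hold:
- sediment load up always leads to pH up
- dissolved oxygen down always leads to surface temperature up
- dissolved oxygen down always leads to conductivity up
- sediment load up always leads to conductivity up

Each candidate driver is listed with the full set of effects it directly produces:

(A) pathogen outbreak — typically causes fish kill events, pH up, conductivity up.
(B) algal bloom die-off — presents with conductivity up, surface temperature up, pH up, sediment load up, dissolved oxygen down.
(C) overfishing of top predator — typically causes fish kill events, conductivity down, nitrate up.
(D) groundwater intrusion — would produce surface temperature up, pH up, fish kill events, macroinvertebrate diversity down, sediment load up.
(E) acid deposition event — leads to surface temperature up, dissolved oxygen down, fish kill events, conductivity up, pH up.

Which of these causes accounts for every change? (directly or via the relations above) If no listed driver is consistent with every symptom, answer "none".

D

Checking each candidate against the observations:
(A) pathogen outbreak — conductivity up +; sediment load up -; surface temperature up -; pH up +; fish kill events +
(B) algal bloom die-off — does not account for fish kill events
(C) overfishing of top predator — fails on conductivity up, sediment load up, surface temperature up, pH up (predicts conductivity down, not conductivity up)
(D) groundwater intrusion — conductivity up + (through sediment load up → conductivity up); sediment load up +; surface temperature up +; pH up +; fish kill events +
(E) acid deposition event — conductivity up +; sediment load up -; surface temperature up +; pH up +; fish kill events +
(D) is the only candidate with no mismatches.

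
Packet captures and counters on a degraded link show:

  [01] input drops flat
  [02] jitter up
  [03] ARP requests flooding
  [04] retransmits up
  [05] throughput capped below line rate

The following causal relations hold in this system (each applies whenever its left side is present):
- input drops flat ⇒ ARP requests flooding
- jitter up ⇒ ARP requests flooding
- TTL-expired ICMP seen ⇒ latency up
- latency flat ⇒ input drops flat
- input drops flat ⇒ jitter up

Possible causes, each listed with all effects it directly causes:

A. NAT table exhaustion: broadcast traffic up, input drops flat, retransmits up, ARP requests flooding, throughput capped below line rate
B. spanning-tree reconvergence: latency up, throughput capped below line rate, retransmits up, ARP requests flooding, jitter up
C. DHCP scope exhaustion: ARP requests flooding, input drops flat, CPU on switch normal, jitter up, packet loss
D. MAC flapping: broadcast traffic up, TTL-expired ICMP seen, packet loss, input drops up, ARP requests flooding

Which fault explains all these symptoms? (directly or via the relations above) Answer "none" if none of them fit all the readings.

Testing each hypothesis:
(A) NAT table exhaustion — input drops flat yes; jitter up yes (through input drops flat → jitter up); ARP requests flooding yes; retransmits up yes; throughput capped below line rate yes
(B) spanning-tree reconvergence — input drops flat NO; jitter up yes; ARP requests flooding yes; retransmits up yes; throughput capped below line rate yes
(C) DHCP scope exhaustion — does not account for retransmits up, throughput capped below line rate
(D) MAC flapping — fails on input drops flat, jitter up, retransmits up, throughput capped below line rate (predicts input drops up, not input drops flat)
(A) is the only candidate with no mismatches.

A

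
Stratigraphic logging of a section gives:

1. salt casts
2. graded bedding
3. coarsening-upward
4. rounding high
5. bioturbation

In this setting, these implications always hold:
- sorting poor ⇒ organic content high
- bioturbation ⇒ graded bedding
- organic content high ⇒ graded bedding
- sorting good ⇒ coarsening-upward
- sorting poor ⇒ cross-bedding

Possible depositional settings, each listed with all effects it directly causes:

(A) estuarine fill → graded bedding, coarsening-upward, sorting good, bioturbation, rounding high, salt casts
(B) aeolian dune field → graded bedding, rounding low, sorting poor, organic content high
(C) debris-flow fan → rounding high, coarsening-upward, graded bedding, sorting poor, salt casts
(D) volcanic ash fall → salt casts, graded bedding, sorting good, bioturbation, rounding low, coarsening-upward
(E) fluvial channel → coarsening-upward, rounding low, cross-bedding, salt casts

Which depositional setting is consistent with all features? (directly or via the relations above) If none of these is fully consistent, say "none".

A

Testing each hypothesis:
(A) estuarine fill — accounts for every observation
(B) aeolian dune field — salt casts -; graded bedding +; coarsening-upward -; rounding high -; bioturbation -
(C) debris-flow fan — does not account for bioturbation
(D) volcanic ash fall — fails on rounding high (predicts rounding low, not rounding high)
(E) fluvial channel — salt casts +; graded bedding -; coarsening-upward +; rounding high -; bioturbation -
(A) is the only candidate with no mismatches.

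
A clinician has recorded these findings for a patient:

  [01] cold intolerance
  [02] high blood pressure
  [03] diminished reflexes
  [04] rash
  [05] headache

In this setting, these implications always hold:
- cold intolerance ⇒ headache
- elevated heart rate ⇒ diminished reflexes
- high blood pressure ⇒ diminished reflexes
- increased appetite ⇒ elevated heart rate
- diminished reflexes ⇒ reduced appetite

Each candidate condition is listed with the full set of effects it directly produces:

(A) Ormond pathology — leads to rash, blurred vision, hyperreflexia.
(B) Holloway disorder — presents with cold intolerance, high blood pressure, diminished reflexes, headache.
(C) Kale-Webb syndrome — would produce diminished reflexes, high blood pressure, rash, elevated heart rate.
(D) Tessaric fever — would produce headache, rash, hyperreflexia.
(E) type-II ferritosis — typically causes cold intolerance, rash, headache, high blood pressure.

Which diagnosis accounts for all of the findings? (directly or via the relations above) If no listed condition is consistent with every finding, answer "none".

E

Per-candidate check:
(A) Ormond pathology — cold intolerance -; high blood pressure -; diminished reflexes -; rash +; headache -
(B) Holloway disorder — cold intolerance +; high blood pressure +; diminished reflexes +; rash -; headache +
(C) Kale-Webb syndrome — cold intolerance -; high blood pressure +; diminished reflexes +; rash +; headache -
(D) Tessaric fever — cold intolerance -; high blood pressure -; diminished reflexes -; rash +; headache +
(E) type-II ferritosis — accounts for every observation (diminished reflexes through high blood pressure → diminished reflexes)
(E) alone accounts for all the evidence.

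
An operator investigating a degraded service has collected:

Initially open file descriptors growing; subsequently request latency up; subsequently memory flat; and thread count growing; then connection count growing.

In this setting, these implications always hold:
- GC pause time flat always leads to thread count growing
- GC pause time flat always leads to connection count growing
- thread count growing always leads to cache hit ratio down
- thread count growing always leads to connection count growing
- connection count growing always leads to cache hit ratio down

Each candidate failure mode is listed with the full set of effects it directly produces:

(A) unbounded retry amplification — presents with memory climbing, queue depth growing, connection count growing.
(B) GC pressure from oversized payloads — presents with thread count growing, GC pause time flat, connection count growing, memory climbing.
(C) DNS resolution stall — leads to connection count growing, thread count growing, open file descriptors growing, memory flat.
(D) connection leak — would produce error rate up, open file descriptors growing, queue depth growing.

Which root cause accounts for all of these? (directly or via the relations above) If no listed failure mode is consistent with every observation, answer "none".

none

Per-candidate check:
(A) unbounded retry amplification — open file descriptors growing -; request latency up -; memory flat -; thread count growing -; connection count growing +
(B) GC pressure from oversized payloads — fails on open file descriptors growing, request latency up, memory flat (predicts memory climbing, not memory flat)
(C) DNS resolution stall — open file descriptors growing +; request latency up -; memory flat +; thread count growing +; connection count growing +
(D) connection leak — does not account for request latency up, memory flat, thread count growing, connection count growing
None of the listed candidates fits everything.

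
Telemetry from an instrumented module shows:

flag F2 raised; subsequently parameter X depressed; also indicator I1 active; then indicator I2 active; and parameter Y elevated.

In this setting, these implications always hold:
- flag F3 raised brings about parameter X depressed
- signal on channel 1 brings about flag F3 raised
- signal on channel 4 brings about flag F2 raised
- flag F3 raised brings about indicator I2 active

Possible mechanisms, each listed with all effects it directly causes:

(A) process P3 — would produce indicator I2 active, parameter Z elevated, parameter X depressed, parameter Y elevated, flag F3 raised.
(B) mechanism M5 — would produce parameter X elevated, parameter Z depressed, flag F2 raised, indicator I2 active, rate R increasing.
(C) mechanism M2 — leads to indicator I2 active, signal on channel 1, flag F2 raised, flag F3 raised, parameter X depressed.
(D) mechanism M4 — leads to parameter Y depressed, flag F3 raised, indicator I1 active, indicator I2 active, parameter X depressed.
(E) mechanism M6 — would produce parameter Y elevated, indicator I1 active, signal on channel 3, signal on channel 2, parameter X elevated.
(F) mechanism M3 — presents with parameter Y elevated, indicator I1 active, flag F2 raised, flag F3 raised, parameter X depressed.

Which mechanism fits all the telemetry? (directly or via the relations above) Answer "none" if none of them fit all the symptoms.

Checking each candidate against the observations:
(A) process P3 — flag F2 raised miss; parameter X depressed match; indicator I1 active miss; indicator I2 active match; parameter Y elevated match
(B) mechanism M5 — fails on parameter X depressed, indicator I1 active, parameter Y elevated (predicts parameter X elevated, not parameter X depressed)
(C) mechanism M2 — flag F2 raised match; parameter X depressed match; indicator I1 active miss; indicator I2 active match; parameter Y elevated miss
(D) mechanism M4 — fails on flag F2 raised, parameter Y elevated (predicts parameter Y depressed, not parameter Y elevated)
(E) mechanism M6 — flag F2 raised miss; parameter X depressed miss; indicator I1 active match; indicator I2 active miss; parameter Y elevated match
(F) mechanism M3 — accounts for every observation (indicator I2 active via flag F3 raised → indicator I2 active)
(F) is the only candidate with no mismatches.

F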